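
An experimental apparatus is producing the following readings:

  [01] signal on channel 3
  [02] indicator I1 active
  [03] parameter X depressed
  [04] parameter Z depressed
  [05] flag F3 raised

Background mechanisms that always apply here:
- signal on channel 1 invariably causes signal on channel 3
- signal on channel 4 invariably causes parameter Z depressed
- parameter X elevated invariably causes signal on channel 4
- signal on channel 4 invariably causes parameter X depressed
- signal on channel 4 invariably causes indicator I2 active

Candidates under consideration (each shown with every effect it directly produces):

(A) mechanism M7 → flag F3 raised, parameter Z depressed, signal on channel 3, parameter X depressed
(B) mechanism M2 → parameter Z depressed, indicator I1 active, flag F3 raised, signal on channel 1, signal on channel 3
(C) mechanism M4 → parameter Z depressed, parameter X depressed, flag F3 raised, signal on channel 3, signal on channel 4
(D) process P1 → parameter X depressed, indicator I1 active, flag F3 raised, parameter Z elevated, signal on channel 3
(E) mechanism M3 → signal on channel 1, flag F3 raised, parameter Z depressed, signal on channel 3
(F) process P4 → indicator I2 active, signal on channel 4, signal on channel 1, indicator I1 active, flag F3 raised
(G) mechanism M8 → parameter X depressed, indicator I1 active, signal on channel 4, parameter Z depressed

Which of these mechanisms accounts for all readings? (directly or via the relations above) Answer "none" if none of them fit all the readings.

F

Testing each hypothesis:
(A) mechanism M7 — does not account for indicator I1 active
(B) mechanism M2 — does not account for parameter X depressed
(C) mechanism M4 — signal on channel 3 +; indicator I1 active -; parameter X depressed +; parameter Z depressed +; flag F3 raised +
(D) process P1 — fails on parameter Z depressed (predicts parameter Z elevated, not parameter Z depressed)
(E) mechanism M3 — does not account for indicator I1 active, parameter X depressed
(F) process P4 — signal on channel 3 + (by signal on channel 1 → signal on channel 3); indicator I1 active +; parameter X depressed + (by signal on channel 4 → parameter X depressed); parameter Z depressed + (by signal on channel 4 → parameter Z depressed); flag F3 raised +
(G) mechanism M8 — signal on channel 3 -; indicator I1 active +; parameter X depressed +; parameter Z depressed +; flag F3 raised -
Only (F) is consistent with every observation.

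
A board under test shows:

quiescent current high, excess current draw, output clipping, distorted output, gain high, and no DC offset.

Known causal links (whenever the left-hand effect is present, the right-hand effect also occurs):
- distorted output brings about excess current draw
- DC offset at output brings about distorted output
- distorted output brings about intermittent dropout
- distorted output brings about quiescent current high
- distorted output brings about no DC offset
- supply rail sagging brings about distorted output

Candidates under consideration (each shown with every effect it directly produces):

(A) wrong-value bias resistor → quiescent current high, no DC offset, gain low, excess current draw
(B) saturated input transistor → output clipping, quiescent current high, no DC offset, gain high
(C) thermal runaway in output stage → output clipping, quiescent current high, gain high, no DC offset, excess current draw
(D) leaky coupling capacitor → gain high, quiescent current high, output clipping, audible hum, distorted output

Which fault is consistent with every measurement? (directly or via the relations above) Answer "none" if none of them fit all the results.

D

Per-candidate check:
(A) wrong-value bias resistor — fails on output clipping, distorted output, gain high (predicts gain low, not gain high)
(B) saturated input transistor — quiescent current high yes; excess current draw NO; output clipping yes; distorted output NO; gain high yes; no DC offset yes
(C) thermal runaway in output stage — does not account for distorted output
(D) leaky coupling capacitor — quiescent current high yes; excess current draw yes (through distorted output → excess current draw); output clipping yes; distorted output yes; gain high yes; no DC offset yes (through distorted output → no DC offset)
(D) is the only candidate with no mismatches.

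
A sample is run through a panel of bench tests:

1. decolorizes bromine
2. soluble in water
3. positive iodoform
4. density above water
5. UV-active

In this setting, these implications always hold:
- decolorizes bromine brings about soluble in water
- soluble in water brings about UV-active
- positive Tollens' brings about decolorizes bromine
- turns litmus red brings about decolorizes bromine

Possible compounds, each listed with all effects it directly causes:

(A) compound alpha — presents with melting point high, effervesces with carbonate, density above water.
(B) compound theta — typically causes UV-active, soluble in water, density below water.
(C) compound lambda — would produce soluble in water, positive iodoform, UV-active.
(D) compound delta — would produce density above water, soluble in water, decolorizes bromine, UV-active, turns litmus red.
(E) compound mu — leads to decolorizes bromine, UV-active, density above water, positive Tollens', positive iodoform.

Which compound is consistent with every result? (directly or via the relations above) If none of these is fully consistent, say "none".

Per-candidate check:
(A) compound alpha — does not account for decolorizes bromine, soluble in water, positive iodoform, UV-active
(B) compound theta — fails on decolorizes bromine, positive iodoform, density above water (predicts density below water, not density above water)
(C) compound lambda — decolorizes bromine ✗; soluble in water ✓; positive iodoform ✓; density above water ✗; UV-active ✓
(D) compound delta — does not account for positive iodoform
(E) compound mu — decolorizes bromine ✓; soluble in water ✓ (via decolorizes bromine → soluble in water); positive iodoform ✓; density above water ✓; UV-active ✓
(E) alone accounts for all the evidence.

E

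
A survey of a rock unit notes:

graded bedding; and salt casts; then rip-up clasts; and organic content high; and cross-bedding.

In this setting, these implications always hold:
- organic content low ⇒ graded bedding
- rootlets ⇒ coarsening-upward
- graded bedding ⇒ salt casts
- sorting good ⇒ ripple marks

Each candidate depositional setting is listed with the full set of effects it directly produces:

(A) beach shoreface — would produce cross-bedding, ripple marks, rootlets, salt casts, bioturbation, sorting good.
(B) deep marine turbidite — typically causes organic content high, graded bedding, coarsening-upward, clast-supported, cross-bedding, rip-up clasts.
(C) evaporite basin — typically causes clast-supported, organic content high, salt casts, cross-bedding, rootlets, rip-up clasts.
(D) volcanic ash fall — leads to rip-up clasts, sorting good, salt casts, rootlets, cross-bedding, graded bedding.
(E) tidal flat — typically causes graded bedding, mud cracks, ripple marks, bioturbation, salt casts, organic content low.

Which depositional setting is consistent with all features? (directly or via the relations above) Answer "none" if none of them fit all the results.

B

For each candidate, compare predicted effects to what was observed:
(A) beach shoreface — does not account for graded bedding, rip-up clasts, organic content high
(B) deep marine turbidite — graded bedding +; salt casts + (through graded bedding → salt casts); rip-up clasts +; organic content high +; cross-bedding +
(C) evaporite basin — does not account for graded bedding
(D) volcanic ash fall — graded bedding +; salt casts +; rip-up clasts +; organic content high -; cross-bedding +
(E) tidal flat — graded bedding +; salt casts +; rip-up clasts -; organic content high -; cross-bedding -
(B) is the only candidate with no mismatches.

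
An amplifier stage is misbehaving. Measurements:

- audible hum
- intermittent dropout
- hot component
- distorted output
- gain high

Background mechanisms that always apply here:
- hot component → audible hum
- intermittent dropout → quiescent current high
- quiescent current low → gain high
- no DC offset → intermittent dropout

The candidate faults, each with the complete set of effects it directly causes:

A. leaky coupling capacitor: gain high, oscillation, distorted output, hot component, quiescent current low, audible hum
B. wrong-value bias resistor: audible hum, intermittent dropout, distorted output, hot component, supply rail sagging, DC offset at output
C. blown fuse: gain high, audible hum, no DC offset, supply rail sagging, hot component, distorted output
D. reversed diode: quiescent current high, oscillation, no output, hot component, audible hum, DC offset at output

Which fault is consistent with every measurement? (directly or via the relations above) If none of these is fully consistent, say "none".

Testing each hypothesis:
(A) leaky coupling capacitor — audible hum +; intermittent dropout -; hot component +; distorted output +; gain high +
(B) wrong-value bias resistor — audible hum +; intermittent dropout +; hot component +; distorted output +; gain high -
(C) blown fuse — audible hum +; intermittent dropout + (via no DC offset → intermittent dropout); hot component +; distorted output +; gain high +
(D) reversed diode — does not account for intermittent dropout, distorted output, gain high
(C) is the only candidate with no mismatches.

C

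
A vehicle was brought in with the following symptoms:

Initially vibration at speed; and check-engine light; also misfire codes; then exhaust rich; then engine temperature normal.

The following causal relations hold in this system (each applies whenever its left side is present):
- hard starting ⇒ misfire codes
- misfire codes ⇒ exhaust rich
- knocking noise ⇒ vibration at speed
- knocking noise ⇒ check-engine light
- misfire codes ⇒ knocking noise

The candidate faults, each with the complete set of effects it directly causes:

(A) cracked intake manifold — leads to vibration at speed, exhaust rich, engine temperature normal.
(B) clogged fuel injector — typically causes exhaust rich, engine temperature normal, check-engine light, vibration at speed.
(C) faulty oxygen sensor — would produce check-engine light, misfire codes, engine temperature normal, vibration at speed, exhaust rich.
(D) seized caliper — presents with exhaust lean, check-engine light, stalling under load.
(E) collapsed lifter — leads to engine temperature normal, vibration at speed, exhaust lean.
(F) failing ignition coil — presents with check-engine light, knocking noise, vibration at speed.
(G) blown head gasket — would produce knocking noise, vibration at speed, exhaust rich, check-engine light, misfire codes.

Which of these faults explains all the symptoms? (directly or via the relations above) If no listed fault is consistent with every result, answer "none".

C

For each candidate, compare predicted effects to what was observed:
(A) cracked intake manifold — does not account for check-engine light, misfire codes
(B) clogged fuel injector — vibration at speed yes; check-engine light yes; misfire codes NO; exhaust rich yes; engine temperature normal yes
(C) faulty oxygen sensor — vibration at speed yes; check-engine light yes; misfire codes yes; exhaust rich yes; engine temperature normal yes
(D) seized caliper — fails on vibration at speed, misfire codes, exhaust rich, engine temperature normal (predicts exhaust lean, not exhaust rich)
(E) collapsed lifter — vibration at speed yes; check-engine light NO; misfire codes NO; exhaust rich NO; engine temperature normal yes
(F) failing ignition coil — vibration at speed yes; check-engine light yes; misfire codes NO; exhaust rich NO; engine temperature normal NO
(G) blown head gasket — vibration at speed yes; check-engine light yes; misfire codes yes; exhaust rich yes; engine temperature normal NO
(C) alone accounts for all the evidence.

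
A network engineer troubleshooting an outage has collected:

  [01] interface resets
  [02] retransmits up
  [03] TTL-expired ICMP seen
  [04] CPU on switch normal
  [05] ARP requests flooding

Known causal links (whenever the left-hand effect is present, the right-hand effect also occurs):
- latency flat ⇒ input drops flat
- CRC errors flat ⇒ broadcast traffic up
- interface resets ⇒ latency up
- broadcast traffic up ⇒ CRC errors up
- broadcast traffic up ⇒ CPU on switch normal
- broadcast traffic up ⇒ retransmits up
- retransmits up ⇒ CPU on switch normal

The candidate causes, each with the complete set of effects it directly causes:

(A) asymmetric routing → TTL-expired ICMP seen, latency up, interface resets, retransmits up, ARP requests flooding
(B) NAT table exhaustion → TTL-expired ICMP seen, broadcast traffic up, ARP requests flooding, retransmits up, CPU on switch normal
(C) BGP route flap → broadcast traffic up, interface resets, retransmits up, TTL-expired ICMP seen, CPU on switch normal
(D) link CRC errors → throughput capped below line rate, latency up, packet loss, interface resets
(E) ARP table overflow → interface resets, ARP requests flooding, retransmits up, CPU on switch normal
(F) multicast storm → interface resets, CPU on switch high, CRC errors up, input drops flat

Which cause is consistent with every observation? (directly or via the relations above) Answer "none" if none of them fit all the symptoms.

Checking each candidate against the observations:
(A) asymmetric routing — accounts for every observation (CPU on switch normal by retransmits up → CPU on switch normal)
(B) NAT table exhaustion — interface resets ✗; retransmits up ✓; TTL-expired ICMP seen ✓; CPU on switch normal ✓; ARP requests flooding ✓
(C) BGP route flap — does not account for ARP requests flooding
(D) link CRC errors — does not account for retransmits up, TTL-expired ICMP seen, CPU on switch normal, ARP requests flooding
(E) ARP table overflow — interface resets ✓; retransmits up ✓; TTL-expired ICMP seen ✗; CPU on switch normal ✓; ARP requests flooding ✓
(F) multicast storm — interface resets ✓; retransmits up ✗; TTL-expired ICMP seen ✗; CPU on switch normal ✗; ARP requests flooding ✗
Only (A) is consistent with every observation.

A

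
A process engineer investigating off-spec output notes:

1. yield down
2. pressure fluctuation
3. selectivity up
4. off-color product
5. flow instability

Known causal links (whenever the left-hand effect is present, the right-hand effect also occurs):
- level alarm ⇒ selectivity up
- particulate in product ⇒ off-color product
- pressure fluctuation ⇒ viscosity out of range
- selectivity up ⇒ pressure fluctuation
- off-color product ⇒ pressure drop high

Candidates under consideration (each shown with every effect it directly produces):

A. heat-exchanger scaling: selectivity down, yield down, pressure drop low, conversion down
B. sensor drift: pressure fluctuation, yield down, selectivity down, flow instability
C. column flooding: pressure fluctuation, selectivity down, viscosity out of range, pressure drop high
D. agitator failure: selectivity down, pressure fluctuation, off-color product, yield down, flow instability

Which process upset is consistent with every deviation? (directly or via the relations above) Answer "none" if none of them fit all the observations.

none

For each candidate, compare predicted effects to what was observed:
(A) heat-exchanger scaling — fails on pressure fluctuation, selectivity up, off-color product, flow instability (predicts selectivity down, not selectivity up)
(B) sensor drift — fails on selectivity up, off-color product (predicts selectivity down, not selectivity up)
(C) column flooding — fails on yield down, selectivity up, off-color product, flow instability (predicts selectivity down, not selectivity up)
(D) agitator failure — yield down +; pressure fluctuation +; selectivity up -; off-color product +; flow instability +
No candidate is consistent with all observations.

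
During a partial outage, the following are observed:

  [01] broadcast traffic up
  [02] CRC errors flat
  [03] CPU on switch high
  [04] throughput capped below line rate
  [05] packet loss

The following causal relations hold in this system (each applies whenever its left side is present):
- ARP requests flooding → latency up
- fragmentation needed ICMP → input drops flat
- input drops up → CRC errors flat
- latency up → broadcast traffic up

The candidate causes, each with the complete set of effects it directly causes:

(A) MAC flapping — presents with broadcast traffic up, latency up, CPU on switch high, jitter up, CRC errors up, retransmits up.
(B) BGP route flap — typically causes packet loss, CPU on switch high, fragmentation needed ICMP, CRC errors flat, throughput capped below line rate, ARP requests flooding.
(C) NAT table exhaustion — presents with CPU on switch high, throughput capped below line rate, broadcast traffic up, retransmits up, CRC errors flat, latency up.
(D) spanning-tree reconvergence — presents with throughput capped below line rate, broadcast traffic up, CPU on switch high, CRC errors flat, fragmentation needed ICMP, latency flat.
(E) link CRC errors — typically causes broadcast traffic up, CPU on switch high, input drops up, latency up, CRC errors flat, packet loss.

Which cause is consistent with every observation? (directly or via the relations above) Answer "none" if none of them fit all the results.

Per-candidate check:
(A) MAC flapping — broadcast traffic up yes; CRC errors flat NO; CPU on switch high yes; throughput capped below line rate NO; packet loss NO
(B) BGP route flap — accounts for every observation (broadcast traffic up by ARP requests flooding → latency up → broadcast traffic up)
(C) NAT table exhaustion — broadcast traffic up yes; CRC errors flat yes; CPU on switch high yes; throughput capped below line rate yes; packet loss NO
(D) spanning-tree reconvergence — does not account for packet loss
(E) link CRC errors — does not account for throughput capped below line rate
Only (B) is consistent with every observation.

B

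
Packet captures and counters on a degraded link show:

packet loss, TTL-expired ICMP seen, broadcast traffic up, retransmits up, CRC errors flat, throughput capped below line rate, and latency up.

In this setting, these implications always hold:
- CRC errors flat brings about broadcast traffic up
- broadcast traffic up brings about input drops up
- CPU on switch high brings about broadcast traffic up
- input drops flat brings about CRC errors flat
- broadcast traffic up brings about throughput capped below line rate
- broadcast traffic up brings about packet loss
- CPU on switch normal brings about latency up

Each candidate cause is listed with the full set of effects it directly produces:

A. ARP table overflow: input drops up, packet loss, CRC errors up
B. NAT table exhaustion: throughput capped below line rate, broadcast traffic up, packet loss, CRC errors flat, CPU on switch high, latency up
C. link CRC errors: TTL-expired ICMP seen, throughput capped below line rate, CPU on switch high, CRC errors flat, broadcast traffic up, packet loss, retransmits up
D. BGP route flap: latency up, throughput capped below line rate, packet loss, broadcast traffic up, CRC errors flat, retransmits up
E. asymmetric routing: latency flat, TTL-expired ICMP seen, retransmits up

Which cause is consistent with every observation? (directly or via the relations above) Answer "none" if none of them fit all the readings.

Per-candidate check:
(A) ARP table overflow — packet loss ✓; TTL-expired ICMP seen ✗; broadcast traffic up ✗; retransmits up ✗; CRC errors flat ✗; throughput capped below line rate ✗; latency up ✗
(B) NAT table exhaustion — does not account for TTL-expired ICMP seen, retransmits up
(C) link CRC errors — does not account for latency up
(D) BGP route flap — does not account for TTL-expired ICMP seen
(E) asymmetric routing — fails on packet loss, broadcast traffic up, CRC errors flat, throughput capped below line rate, latency up (predicts latency flat, not latency up)
None of the listed candidates fits everything.

none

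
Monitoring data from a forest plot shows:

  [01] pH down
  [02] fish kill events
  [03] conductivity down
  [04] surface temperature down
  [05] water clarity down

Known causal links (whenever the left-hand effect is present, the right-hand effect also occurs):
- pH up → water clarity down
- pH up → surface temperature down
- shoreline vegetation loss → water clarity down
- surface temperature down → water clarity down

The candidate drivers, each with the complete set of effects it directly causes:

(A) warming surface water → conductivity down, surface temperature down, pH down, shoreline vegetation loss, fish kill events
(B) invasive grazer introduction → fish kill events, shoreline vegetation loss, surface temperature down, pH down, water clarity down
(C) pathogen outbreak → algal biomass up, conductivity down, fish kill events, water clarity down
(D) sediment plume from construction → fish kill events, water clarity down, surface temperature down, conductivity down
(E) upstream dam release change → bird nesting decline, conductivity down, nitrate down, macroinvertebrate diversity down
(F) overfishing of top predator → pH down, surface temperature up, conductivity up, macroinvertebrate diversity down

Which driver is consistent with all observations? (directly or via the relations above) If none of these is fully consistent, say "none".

For each candidate, compare predicted effects to what was observed:
(A) warming surface water — accounts for every observation (water clarity down by surface temperature down → water clarity down)
(B) invasive grazer introduction — pH down ✓; fish kill events ✓; conductivity down ✗; surface temperature down ✓; water clarity down ✓
(C) pathogen outbreak — pH down ✗; fish kill events ✓; conductivity down ✓; surface temperature down ✗; water clarity down ✓
(D) sediment plume from construction — pH down ✗; fish kill events ✓; conductivity down ✓; surface temperature down ✓; water clarity down ✓
(E) upstream dam release change — pH down ✗; fish kill events ✗; conductivity down ✓; surface temperature down ✗; water clarity down ✗
(F) overfishing of top predator — fails on fish kill events, conductivity down, surface temperature down, water clarity down (predicts conductivity up, not conductivity down; predicts surface temperature up, not surface temperature down)
(A) is the only candidate with no mismatches.

A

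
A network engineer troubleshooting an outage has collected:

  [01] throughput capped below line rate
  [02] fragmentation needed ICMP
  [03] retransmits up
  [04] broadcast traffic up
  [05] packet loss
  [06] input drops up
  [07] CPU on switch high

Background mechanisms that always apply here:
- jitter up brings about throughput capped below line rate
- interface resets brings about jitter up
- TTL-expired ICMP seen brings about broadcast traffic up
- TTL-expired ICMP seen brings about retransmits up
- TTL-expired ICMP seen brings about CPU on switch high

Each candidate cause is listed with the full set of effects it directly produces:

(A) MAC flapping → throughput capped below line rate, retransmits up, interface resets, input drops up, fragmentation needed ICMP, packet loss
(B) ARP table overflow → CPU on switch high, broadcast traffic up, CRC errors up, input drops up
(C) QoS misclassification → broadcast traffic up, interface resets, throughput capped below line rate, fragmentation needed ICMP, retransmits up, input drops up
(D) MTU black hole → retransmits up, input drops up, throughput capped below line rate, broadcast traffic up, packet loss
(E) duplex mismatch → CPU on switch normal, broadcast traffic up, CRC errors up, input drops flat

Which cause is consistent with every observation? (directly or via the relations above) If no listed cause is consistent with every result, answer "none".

none

Testing each hypothesis:
(A) MAC flapping — throughput capped below line rate match; fragmentation needed ICMP match; retransmits up match; broadcast traffic up miss; packet loss match; input drops up match; CPU on switch high miss
(B) ARP table overflow — throughput capped below line rate miss; fragmentation needed ICMP miss; retransmits up miss; broadcast traffic up match; packet loss miss; input drops up match; CPU on switch high match
(C) QoS misclassification — throughput capped below line rate match; fragmentation needed ICMP match; retransmits up match; broadcast traffic up match; packet loss miss; input drops up match; CPU on switch high miss
(D) MTU black hole — throughput capped below line rate match; fragmentation needed ICMP miss; retransmits up match; broadcast traffic up match; packet loss match; input drops up match; CPU on switch high miss
(E) duplex mismatch — throughput capped below line rate miss; fragmentation needed ICMP miss; retransmits up miss; broadcast traffic up match; packet loss miss; input drops up miss; CPU on switch high miss
No candidate is consistent with all observations.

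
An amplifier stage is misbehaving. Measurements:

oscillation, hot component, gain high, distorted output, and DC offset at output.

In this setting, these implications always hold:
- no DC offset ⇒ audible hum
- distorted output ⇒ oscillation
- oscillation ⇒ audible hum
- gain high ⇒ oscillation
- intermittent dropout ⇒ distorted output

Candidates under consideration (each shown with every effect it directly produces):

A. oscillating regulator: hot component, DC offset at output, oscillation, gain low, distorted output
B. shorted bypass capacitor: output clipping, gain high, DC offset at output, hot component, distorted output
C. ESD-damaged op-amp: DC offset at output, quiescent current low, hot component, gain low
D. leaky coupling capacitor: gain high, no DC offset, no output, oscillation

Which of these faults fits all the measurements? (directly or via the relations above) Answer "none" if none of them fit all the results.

Per-candidate check:
(A) oscillating regulator — fails on gain high (predicts gain low, not gain high)
(B) shorted bypass capacitor — oscillation yes (by distorted output → oscillation); hot component yes; gain high yes; distorted output yes; DC offset at output yes
(C) ESD-damaged op-amp — oscillation NO; hot component yes; gain high NO; distorted output NO; DC offset at output yes
(D) leaky coupling capacitor — oscillation yes; hot component NO; gain high yes; distorted output NO; DC offset at output NO
(B) is the only candidate with no mismatches.

B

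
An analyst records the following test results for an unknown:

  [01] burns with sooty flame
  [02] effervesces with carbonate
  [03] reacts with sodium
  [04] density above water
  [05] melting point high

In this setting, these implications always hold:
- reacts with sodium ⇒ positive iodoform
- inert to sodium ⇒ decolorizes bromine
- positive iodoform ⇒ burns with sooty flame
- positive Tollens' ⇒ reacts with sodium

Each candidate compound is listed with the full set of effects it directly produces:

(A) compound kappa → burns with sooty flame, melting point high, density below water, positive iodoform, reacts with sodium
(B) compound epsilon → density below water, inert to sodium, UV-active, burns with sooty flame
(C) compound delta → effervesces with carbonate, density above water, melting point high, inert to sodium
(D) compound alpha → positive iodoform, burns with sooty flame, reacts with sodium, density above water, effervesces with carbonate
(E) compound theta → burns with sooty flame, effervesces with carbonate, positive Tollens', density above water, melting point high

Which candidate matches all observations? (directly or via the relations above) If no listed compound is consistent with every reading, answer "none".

Checking each candidate against the observations:
(A) compound kappa — burns with sooty flame ✓; effervesces with carbonate ✗; reacts with sodium ✓; density above water ✗; melting point high ✓
(B) compound epsilon — fails on effervesces with carbonate, reacts with sodium, density above water, melting point high (predicts inert to sodium, not reacts with sodium; predicts density below water, not density above water)
(C) compound delta — burns with sooty flame ✗; effervesces with carbonate ✓; reacts with sodium ✗; density above water ✓; melting point high ✓
(D) compound alpha — burns with sooty flame ✓; effervesces with carbonate ✓; reacts with sodium ✓; density above water ✓; melting point high ✗
(E) compound theta — accounts for every observation (reacts with sodium by positive Tollens' → reacts with sodium)
(E) is the only candidate with no mismatches.

E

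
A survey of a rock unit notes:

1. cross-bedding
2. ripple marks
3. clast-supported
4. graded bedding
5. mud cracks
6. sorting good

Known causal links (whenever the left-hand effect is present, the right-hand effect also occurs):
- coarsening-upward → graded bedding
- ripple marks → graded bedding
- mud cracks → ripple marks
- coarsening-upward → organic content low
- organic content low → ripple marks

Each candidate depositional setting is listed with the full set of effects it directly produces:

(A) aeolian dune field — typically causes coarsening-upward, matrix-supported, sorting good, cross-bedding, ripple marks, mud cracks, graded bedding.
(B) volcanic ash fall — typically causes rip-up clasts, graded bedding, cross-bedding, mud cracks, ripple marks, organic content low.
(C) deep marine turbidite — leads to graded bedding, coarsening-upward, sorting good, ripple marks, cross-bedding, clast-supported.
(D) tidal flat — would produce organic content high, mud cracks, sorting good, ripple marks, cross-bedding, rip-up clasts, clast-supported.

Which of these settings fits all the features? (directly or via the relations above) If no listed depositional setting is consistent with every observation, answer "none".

For each candidate, compare predicted effects to what was observed:
(A) aeolian dune field — cross-bedding +; ripple marks +; clast-supported -; graded bedding +; mud cracks +; sorting good +
(B) volcanic ash fall — cross-bedding +; ripple marks +; clast-supported -; graded bedding +; mud cracks +; sorting good -
(C) deep marine turbidite — cross-bedding +; ripple marks +; clast-supported +; graded bedding +; mud cracks -; sorting good +
(D) tidal flat — cross-bedding +; ripple marks +; clast-supported +; graded bedding + (via ripple marks → graded bedding); mud cracks +; sorting good +
(D) alone accounts for all the evidence.

D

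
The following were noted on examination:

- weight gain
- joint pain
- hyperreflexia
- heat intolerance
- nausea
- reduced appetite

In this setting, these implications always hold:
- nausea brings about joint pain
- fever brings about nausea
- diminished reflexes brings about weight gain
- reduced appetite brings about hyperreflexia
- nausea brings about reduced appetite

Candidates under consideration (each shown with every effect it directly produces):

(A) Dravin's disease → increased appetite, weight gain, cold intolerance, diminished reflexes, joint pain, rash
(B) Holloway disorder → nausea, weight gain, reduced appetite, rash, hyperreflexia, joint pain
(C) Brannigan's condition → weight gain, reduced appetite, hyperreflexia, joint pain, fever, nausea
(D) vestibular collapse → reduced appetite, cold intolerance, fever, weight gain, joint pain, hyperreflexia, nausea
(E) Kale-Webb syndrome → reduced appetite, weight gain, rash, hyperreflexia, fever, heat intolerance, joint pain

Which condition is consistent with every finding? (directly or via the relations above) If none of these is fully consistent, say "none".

Checking each candidate against the observations:
(A) Dravin's disease — fails on hyperreflexia, heat intolerance, nausea, reduced appetite (predicts diminished reflexes, not hyperreflexia; predicts cold intolerance, not heat intolerance; predicts increased appetite, not reduced appetite)
(B) Holloway disorder — weight gain match; joint pain match; hyperreflexia match; heat intolerance miss; nausea match; reduced appetite match
(C) Brannigan's condition — does not account for heat intolerance
(D) vestibular collapse — fails on heat intolerance (predicts cold intolerance, not heat intolerance)
(E) Kale-Webb syndrome — weight gain match; joint pain match; hyperreflexia match; heat intolerance match; nausea match (through fever → nausea); reduced appetite match
(E) alone accounts for all the evidence.

E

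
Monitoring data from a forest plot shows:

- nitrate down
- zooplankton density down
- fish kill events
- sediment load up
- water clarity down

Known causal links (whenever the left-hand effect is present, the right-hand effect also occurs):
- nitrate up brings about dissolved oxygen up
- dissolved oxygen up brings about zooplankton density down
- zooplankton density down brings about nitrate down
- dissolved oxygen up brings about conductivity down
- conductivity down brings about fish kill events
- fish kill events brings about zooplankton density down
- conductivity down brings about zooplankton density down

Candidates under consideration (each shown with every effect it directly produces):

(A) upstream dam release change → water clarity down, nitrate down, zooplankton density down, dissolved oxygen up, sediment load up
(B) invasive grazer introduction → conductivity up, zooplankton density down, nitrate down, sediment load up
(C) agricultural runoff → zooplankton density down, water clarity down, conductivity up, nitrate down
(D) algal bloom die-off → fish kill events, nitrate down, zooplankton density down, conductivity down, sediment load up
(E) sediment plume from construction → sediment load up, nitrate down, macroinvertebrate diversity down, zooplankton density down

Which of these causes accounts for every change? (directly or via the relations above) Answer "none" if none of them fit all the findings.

A

Checking each candidate against the observations:
(A) upstream dam release change — accounts for every observation (fish kill events through dissolved oxygen up → conductivity down → fish kill events)
(B) invasive grazer introduction — does not account for fish kill events, water clarity down
(C) agricultural runoff — does not account for fish kill events, sediment load up
(D) algal bloom die-off — nitrate down +; zooplankton density down +; fish kill events +; sediment load up +; water clarity down -
(E) sediment plume from construction — nitrate down +; zooplankton density down +; fish kill events -; sediment load up +; water clarity down -
Only (A) is consistent with every observation.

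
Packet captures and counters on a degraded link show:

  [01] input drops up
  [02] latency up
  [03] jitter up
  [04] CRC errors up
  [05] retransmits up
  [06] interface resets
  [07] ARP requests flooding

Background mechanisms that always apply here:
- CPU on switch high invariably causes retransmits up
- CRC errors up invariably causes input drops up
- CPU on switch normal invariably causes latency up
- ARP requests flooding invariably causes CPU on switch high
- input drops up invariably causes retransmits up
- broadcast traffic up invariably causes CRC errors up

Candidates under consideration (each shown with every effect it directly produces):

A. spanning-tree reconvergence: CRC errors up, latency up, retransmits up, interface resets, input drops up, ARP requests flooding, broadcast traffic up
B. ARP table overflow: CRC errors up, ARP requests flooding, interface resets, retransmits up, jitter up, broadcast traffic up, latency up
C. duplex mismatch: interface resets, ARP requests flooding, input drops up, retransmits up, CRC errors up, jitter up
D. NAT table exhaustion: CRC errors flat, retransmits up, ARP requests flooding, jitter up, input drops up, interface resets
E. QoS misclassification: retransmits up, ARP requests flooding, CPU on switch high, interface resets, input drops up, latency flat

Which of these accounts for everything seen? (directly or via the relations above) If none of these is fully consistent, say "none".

Per-candidate check:
(A) spanning-tree reconvergence — input drops up ✓; latency up ✓; jitter up ✗; CRC errors up ✓; retransmits up ✓; interface resets ✓; ARP requests flooding ✓
(B) ARP table overflow — input drops up ✓ (through CRC errors up → input drops up); latency up ✓; jitter up ✓; CRC errors up ✓; retransmits up ✓; interface resets ✓; ARP requests flooding ✓
(C) duplex mismatch — input drops up ✓; latency up ✗; jitter up ✓; CRC errors up ✓; retransmits up ✓; interface resets ✓; ARP requests flooding ✓
(D) NAT table exhaustion — fails on latency up, CRC errors up (predicts CRC errors flat, not CRC errors up)
(E) QoS misclassification — fails on latency up, jitter up, CRC errors up (predicts latency flat, not latency up)
(B) alone accounts for all the evidence.

B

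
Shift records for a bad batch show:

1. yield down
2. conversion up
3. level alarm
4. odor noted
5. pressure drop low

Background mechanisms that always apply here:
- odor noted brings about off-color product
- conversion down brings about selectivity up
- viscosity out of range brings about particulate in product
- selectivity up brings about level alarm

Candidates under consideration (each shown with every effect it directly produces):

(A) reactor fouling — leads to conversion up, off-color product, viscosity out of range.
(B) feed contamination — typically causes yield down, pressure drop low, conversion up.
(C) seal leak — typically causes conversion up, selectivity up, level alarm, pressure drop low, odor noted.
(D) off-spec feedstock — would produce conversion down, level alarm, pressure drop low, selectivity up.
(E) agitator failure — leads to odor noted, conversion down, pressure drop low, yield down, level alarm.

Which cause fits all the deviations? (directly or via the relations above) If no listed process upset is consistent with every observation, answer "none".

none

Per-candidate check:
(A) reactor fouling — yield down NO; conversion up yes; level alarm NO; odor noted NO; pressure drop low NO
(B) feed contamination — yield down yes; conversion up yes; level alarm NO; odor noted NO; pressure drop low yes
(C) seal leak — yield down NO; conversion up yes; level alarm yes; odor noted yes; pressure drop low yes
(D) off-spec feedstock — fails on yield down, conversion up, odor noted (predicts conversion down, not conversion up)
(E) agitator failure — yield down yes; conversion up NO; level alarm yes; odor noted yes; pressure drop low yes
Every candidate fails on at least one observation.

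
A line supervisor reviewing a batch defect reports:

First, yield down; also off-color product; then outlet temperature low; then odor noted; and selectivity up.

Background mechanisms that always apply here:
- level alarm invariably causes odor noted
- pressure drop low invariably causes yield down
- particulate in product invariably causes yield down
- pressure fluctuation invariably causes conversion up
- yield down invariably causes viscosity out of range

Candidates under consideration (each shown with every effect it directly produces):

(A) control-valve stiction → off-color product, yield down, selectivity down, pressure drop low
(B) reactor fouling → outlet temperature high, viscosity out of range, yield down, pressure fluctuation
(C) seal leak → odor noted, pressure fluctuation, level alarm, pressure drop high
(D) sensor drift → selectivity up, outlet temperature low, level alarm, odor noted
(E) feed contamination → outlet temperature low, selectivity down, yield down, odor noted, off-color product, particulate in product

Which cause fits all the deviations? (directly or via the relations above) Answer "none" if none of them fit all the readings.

Testing each hypothesis:
(A) control-valve stiction — fails on outlet temperature low, odor noted, selectivity up (predicts selectivity down, not selectivity up)
(B) reactor fouling — yield down ✓; off-color product ✗; outlet temperature low ✗; odor noted ✗; selectivity up ✗
(C) seal leak — yield down ✗; off-color product ✗; outlet temperature low ✗; odor noted ✓; selectivity up ✗
(D) sensor drift — does not account for yield down, off-color product
(E) feed contamination — yield down ✓; off-color product ✓; outlet temperature low ✓; odor noted ✓; selectivity up ✗
No candidate is consistent with all observations.

none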